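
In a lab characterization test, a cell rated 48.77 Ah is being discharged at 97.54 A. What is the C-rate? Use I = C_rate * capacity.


Rearranging: C_rate = 97.54 / 48.77 = 2C

2C


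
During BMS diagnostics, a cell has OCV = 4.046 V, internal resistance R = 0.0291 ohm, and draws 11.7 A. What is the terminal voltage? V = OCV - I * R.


IR drop = 11.7 * 0.0291 = 0.34047 V
V = 4.046 - 0.34047 = 3.706 V

3.706 V


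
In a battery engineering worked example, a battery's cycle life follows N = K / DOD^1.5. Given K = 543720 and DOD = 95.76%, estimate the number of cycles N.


Step 1: DOD^1.5 = 95.76^1.5 = 937.08
Step 2: N = 543720 / 937.08 = 580.2 cycles

580.2 cycles


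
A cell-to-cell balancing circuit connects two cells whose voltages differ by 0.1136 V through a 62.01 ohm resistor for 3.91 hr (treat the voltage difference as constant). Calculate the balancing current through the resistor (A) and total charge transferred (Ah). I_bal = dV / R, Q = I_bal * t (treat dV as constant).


I_bal = dV / R = 0.1136 / 62.01 = 0.001832 A
Q = I_bal * t = 0.001832 * 3.91 = 0.007163 Ah

I=0.001832 A, Q=0.007163 Ah


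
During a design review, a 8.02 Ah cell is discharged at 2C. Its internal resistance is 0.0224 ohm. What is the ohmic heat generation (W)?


Step 1: I = C_rate * capacity = 2 * 8.02 = 16.04 A
Step 2: Q = I^2 * R = 16.04^2 * 0.0224 = 257.28 * 0.0224 = 5.763 W

5.763 W


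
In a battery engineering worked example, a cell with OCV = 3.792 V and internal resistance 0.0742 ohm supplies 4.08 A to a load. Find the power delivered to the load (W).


Step 1: V_terminal = OCV - I*R = 3.792 - 4.08 * 0.0742 = 3.4893 V
Step 2: P_out = V_terminal * I = 3.4893 * 4.08 = 14.24 W

14.24 W


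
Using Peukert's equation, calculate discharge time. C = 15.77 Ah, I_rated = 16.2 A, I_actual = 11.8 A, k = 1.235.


Step 1: t_rated = C / I_rated = 15.77 / 16.2 = 0.97346 hr
Step 2: ratio = 16.2 / 11.8 = 1.3729
Step 3: ratio^k = 1.3729^1.235 = 1.4791
Step 4: t = t_rated * ratio^k = 0.97346 * 1.4791 = 1.440 hr

1.440 hr


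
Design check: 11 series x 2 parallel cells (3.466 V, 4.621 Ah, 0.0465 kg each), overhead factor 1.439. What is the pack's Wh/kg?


Step 1: V_pack = 11 * 3.466 = 38.126 V
Step 2: C_pack = 2 * 4.621 = 9.242 Ah
Step 3: E_pack = V_pack * C_pack = 38.126 * 9.242 = 352.36 Wh
Step 4: m_pack = 11 * 2 * 0.0465 * 1.439 = 1.4721 kg
Step 5: ED = E_pack / m_pack = 352.36 / 1.4721 = 239.4 Wh/kg

239.4 Wh/kg


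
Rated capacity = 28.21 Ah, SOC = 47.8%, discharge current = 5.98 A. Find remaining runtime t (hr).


Step 1: remaining = SOC/100 * C_total = 47.8/100 * 28.21 = 13.484 Ah
Step 2: t = remaining / I = 13.484 / 5.98 = 2.255 hr

2.255 hr


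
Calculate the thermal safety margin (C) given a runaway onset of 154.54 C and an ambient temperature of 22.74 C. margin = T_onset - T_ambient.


Safety margin = 154.54 C - 22.74 C = 131.8 C

131.8 C


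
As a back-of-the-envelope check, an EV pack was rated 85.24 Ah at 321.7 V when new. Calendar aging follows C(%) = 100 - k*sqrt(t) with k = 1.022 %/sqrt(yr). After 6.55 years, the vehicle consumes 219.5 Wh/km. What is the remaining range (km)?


Step 1: capacity retention = 100 - 1.022 * sqrt(6.55) = 100 - 1.022 * 2.5593 = 97.384%
Step 2: C_now = 85.24 * 97.384/100 = 83.01 Ah
Step 3: E_pack = V * C_now = 321.7 * 83.01 = 26704 Wh
Step 4: range = E_pack / consumption = 26704 / 219.5 = 121.7 km

121.7 km


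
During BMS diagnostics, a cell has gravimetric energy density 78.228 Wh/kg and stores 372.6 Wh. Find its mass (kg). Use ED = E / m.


m = E / ED = 372.6 / 78.228 = 4.763 kg

4.763 kg


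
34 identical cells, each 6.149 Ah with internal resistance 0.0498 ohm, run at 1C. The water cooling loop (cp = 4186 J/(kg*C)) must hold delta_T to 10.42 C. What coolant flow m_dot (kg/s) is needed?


Step 1: I = 1 * 6.149 = 6.149 A
Step 2: Q_cell = I^2 * R = 6.149^2 * 0.0498 = 1.8829 W
Step 3: Q_total = 34 * 1.8829 = 64.019 W
Step 4: m_dot = Q_total / (cp * dT) = 64.019 / (4186 * 10.42) = 0.001468 kg/s

0.001468 kg/s


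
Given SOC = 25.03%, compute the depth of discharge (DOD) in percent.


DOD = 100 - SOC = 100 - 25.03 = 74.97%

74.97%


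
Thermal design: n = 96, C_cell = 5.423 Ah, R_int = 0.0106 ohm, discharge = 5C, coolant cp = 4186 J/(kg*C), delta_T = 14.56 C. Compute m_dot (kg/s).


Step 1: I = 5 * 5.423 = 27.115 A
Step 2: Q_cell = I^2 * R = 27.115^2 * 0.0106 = 7.7934 W
Step 3: Q_total = 96 * 7.7934 = 748.17 W
Step 4: m_dot = Q_total / (cp * dT) = 748.17 / (4186 * 14.56) = 0.01228 kg/s

0.01228 kg/s


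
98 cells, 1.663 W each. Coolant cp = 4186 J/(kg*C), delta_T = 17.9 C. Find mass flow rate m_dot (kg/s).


Q_total = 98 * 1.663 = 162.97 W
m_dot = Q_total / (cp * dT) = 162.97 / (4186 * 17.9) = 0.002175 kg/s

0.002175 kg/s


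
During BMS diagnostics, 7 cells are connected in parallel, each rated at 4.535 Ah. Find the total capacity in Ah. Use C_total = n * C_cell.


C_total = 7 * 4.535 = 31.745 Ah

31.745 Ah


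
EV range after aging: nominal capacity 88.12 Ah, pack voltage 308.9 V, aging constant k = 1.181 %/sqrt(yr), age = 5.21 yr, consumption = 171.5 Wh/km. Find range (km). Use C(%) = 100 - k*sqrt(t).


Step 1: capacity retention = 100 - 1.181 * sqrt(5.21) = 100 - 1.181 * 2.2825 = 97.304%
Step 2: C_now = 88.12 * 97.304/100 = 85.744 Ah
Step 3: E_pack = V * C_now = 308.9 * 85.744 = 26486 Wh
Step 4: range = E_pack / consumption = 26486 / 171.5 = 154.4 km

154.4 km


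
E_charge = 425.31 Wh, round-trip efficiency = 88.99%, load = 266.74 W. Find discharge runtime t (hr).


Step 1: E_discharge = eta/100 * E_charge = 88.99/100 * 425.31 = 378.48 Wh
Step 2: t = E_discharge / P = 378.48 / 266.74 = 1.419 hr

1.419 hr


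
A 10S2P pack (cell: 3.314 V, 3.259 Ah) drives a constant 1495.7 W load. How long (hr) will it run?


Step 1: E_pack = Ns * V_cell * Np * C_cell = 10 * 3.314 * 2 * 3.259 = 216.01 Wh
Step 2: t = E_pack / P = 216.01 / 1495.7 = 0.1444 hr

0.1444 hr


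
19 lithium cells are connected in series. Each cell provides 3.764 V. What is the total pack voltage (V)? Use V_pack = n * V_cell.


Series voltages add: 19 * 3.764 V = 71.516 V

71.516 V


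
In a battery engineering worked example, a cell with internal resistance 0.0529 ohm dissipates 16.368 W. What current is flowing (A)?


I = sqrt(Q / R) = sqrt(16.368 / 0.0529) = sqrt(309.41) = 17.59 A

17.59 A


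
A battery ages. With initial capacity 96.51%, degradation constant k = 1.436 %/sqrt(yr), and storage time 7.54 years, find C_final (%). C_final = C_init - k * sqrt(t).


sqrt(t) = sqrt(7.54) = 2.7459
C_final = 96.51 - 1.436 * 2.7459 = 92.57%

92.57%


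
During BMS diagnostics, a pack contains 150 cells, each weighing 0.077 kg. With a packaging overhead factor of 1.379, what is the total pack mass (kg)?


Cell mass sum = 150 * 0.077 = 11.55 kg
With overhead 1.379: m_pack = 11.55 * 1.379 = 15.93 kg

15.93 kg


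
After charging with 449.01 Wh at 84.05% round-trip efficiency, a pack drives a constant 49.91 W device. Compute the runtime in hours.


Step 1: E_discharge = eta/100 * E_charge = 84.05/100 * 449.01 = 377.39 Wh
Step 2: t = E_discharge / P = 377.39 / 49.91 = 7.561 hr

7.561 hr


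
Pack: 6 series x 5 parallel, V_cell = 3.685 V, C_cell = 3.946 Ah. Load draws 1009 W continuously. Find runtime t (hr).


Step 1: E_pack = Ns * V_cell * Np * C_cell = 6 * 3.685 * 5 * 3.946 = 436.23 Wh
Step 2: t = E_pack / P = 436.23 / 1009 = 0.4323 hr

0.4323 hr


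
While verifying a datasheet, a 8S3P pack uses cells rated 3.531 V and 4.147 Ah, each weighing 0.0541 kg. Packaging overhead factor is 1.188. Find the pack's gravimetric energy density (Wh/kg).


Step 1: V_pack = 8 * 3.531 = 28.248 V
Step 2: C_pack = 3 * 4.147 = 12.441 Ah
Step 3: E_pack = V_pack * C_pack = 28.248 * 12.441 = 351.43 Wh
Step 4: m_pack = 8 * 3 * 0.0541 * 1.188 = 1.5425 kg
Step 5: ED = E_pack / m_pack = 351.43 / 1.5425 = 227.8 Wh/kg

227.8 Wh/kg


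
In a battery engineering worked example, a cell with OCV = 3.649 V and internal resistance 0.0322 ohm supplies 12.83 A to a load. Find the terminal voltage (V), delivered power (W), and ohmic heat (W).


Step 1: V_terminal = OCV - I*R = 3.649 - 12.83 * 0.0322 = 3.2359 V
Step 2: P_out = V_terminal * I = 3.2359 * 12.83 = 41.52 W
Step 3: Q = I^2 * R = 12.83^2 * 0.0322 = 5.300 W

V=3.2359 V, P=41.52 W, Q=5.300 W


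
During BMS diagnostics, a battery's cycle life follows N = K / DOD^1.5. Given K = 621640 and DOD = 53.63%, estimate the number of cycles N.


DOD^1.5 = 392.75
N = K / DOD^1.5 = 621640 / 392.75 = 1583

1583 cycles


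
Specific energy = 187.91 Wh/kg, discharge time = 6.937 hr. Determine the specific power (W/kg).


Specific power = 187.91 Wh/kg / 6.937 hr = 27.09 W/kg

27.09 W/kg


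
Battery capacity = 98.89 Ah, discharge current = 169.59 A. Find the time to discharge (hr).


Runtime = 98.89 Ah / 169.59 A = 0.5831 hr

0.5831 hr


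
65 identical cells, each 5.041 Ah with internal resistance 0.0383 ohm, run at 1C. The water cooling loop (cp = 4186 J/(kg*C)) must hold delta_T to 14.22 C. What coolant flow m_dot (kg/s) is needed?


Step 1: I = 1 * 5.041 = 5.041 A
Step 2: Q_cell = I^2 * R = 5.041^2 * 0.0383 = 0.97327 W
Step 3: Q_total = 65 * 0.97327 = 63.263 W
Step 4: m_dot = Q_total / (cp * dT) = 63.263 / (4186 * 14.22) = 0.001063 kg/s

0.001063 kg/s


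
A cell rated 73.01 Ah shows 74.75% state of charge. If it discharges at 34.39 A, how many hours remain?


Step 1: remaining = SOC/100 * C_total = 74.75/100 * 73.01 = 54.575 Ah
Step 2: t = remaining / I = 54.575 / 34.39 = 1.587 hr

1.587 hr


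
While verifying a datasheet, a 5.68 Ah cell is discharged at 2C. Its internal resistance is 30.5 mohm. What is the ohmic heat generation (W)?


Convert: R = 30.5 mohm = 0.0305 ohm
Step 1: I = C_rate * capacity = 2 * 5.68 = 11.36 A
Step 2: Q = I^2 * R = 11.36^2 * 0.0305 = 129.05 * 0.0305 = 3.936 W

3.936 W


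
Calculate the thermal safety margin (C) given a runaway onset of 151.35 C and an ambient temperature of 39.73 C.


margin = T_onset - T_ambient = 151.35 - 39.73 = 111.62 C

111.62 C


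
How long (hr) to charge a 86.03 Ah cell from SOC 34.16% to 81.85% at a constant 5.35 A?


Step 1: dSOC = 81.85% - 34.16% = 47.69%
Step 2: delta_Ah = 86.03 * 47.69 / 100 = 41.028 Ah
Step 3: t = 41.028 / 5.35 = 7.669 hr

7.669 hr


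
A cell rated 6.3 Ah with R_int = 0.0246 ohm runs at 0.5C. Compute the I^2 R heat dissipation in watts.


Step 1: I = C_rate * capacity = 0.5 * 6.3 = 3.15 A
Step 2: Q = I^2 * R = 3.15^2 * 0.0246 = 9.9225 * 0.0246 = 0.2441 W

0.2441 W


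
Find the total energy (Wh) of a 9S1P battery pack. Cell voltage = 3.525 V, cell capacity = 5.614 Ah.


E = Ns * Vcell * Np * Ccell = 9 * 3.525 * 1 * 5.614 = 178.1 Wh

178.1 Wh


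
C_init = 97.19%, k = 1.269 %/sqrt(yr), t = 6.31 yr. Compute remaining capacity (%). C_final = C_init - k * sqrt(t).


sqrt(t) = sqrt(6.31) = 2.512
C_final = 97.19 - 1.269 * 2.512 = 94.00%

94.00%


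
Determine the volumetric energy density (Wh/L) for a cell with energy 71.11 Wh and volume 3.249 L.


Volumetric ED = 71.11 Wh / 3.249 L = 21.89 Wh/L

21.89 Wh/L


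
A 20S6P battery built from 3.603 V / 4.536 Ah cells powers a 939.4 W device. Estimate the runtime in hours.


Step 1: E_pack = Ns * V_cell * Np * C_cell = 20 * 3.603 * 6 * 4.536 = 1961.2 Wh
Step 2: t = E_pack / P = 1961.2 / 939.4 = 2.088 hr

2.088 hr


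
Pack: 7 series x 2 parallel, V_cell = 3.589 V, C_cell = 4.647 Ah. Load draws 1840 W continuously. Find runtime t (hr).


Step 1: E_pack = Ns * V_cell * Np * C_cell = 7 * 3.589 * 2 * 4.647 = 233.49 Wh
Step 2: t = E_pack / P = 233.49 / 1840 = 0.1269 hr

0.1269 hr


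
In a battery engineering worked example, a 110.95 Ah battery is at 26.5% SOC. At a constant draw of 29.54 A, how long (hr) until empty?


Step 1: remaining = SOC/100 * C_total = 26.5/100 * 110.95 = 29.402 Ah
Step 2: t = remaining / I = 29.402 / 29.54 = 0.9953 hr

0.9953 hr


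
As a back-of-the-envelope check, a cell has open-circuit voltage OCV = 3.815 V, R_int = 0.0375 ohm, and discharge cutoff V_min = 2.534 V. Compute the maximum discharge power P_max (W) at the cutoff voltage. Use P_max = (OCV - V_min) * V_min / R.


dV = OCV - V_min = 1.281 V (so I_max = dV / R)
P_max = dV * V_min / R = 1.281 * 2.534 / 0.0375 = 86.56 W

86.56 W


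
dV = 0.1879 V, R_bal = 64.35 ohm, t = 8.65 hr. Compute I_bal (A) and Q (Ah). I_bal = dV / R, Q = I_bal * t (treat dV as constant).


I_bal = dV / R = 0.1879 / 64.35 = 0.00292 A
Q = I_bal * t = 0.00292 * 8.65 = 0.02526 Ah

I=0.00292 A, Q=0.02526 Ah


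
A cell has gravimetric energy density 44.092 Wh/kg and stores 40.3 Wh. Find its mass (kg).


m = E / ED = 40.3 / 44.092 = 0.9140 kg

0.9140 kg


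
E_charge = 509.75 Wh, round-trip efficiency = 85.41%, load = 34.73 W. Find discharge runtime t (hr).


Step 1: E_discharge = eta/100 * E_charge = 85.41/100 * 509.75 = 435.38 Wh
Step 2: t = E_discharge / P = 435.38 / 34.73 = 12.54 hr

12.54 hr


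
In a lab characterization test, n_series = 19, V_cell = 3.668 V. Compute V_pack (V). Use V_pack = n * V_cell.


V_pack = n * V_cell = 19 * 3.668 = 69.692 V

69.692 V


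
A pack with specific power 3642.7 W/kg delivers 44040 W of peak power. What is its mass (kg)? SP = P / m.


m = P / SP = 44040 / 3642.7 = 12.09 kg

12.09 kg


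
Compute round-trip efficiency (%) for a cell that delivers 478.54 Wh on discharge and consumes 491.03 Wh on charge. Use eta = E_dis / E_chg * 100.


eta_e = E_dis / E_chg * 100 = 478.54 / 491.03 * 100 = 97.46%

97.46%


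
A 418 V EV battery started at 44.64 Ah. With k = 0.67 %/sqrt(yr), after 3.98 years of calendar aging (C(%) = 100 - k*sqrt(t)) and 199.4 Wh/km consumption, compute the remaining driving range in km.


Step 1: capacity retention = 100 - 0.67 * sqrt(3.98) = 100 - 0.67 * 1.995 = 98.663%
Step 2: C_now = 44.64 * 98.663/100 = 44.043 Ah
Step 3: E_pack = V * C_now = 418 * 44.043 = 18410 Wh
Step 4: range = E_pack / consumption = 18410 / 199.4 = 92.33 km

92.33 km


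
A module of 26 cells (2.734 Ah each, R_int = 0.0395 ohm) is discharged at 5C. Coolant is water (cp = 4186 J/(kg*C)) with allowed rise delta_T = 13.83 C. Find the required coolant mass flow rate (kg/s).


Step 1: I = 5 * 2.734 = 13.67 A
Step 2: Q_cell = I^2 * R = 13.67^2 * 0.0395 = 7.3813 W
Step 3: Q_total = 26 * 7.3813 = 191.91 W
Step 4: m_dot = Q_total / (cp * dT) = 191.91 / (4186 * 13.83) = 0.003315 kg/s

0.003315 kg/s


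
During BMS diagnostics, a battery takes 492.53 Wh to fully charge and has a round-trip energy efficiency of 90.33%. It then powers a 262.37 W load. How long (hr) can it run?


Step 1: E_discharge = eta/100 * E_charge = 90.33/100 * 492.53 = 444.9 Wh
Step 2: t = E_discharge / P = 444.9 / 262.37 = 1.696 hr

1.696 hr


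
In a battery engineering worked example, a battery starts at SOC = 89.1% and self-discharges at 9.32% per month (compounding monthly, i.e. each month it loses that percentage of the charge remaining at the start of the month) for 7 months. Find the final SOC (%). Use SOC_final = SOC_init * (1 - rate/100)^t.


decay = (1 - 9.32/100)^7 = 0.50417
SOC_final = 89.1 * 0.50417 = 44.92%

44.92%


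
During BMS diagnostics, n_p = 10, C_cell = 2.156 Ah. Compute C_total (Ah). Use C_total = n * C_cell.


Parallel capacities add: 10 * 2.156 Ah = 21.56 Ah

21.56 Ah


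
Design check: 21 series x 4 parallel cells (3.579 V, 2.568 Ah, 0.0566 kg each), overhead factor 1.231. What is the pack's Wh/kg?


Step 1: V_pack = 21 * 3.579 = 75.159 V
Step 2: C_pack = 4 * 2.568 = 10.272 Ah
Step 3: E_pack = V_pack * C_pack = 75.159 * 10.272 = 772.03 Wh
Step 4: m_pack = 21 * 4 * 0.0566 * 1.231 = 5.8527 kg
Step 5: ED = E_pack / m_pack = 772.03 / 5.8527 = 131.9 Wh/kg

131.9 Wh/kg


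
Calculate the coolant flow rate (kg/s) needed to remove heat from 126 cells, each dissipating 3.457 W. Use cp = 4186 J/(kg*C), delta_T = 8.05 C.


Q_total = 126 * 3.457 = 435.58 W
m_dot = Q_total / (cp * dT) = 435.58 / (4186 * 8.05) = 0.01293 kg/s

0.01293 kg/s


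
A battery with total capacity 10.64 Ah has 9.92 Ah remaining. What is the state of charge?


SOC = (remaining / total) * 100 = (9.92 / 10.64) * 100 = 93.23%

93.23%


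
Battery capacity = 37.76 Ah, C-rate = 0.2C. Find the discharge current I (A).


At 0.2C: I = 0.2 * 37.76 Ah = 7.552 A

7.552 A


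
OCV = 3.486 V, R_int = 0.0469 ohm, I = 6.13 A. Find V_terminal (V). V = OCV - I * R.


V = OCV - I*R = 3.486 - 6.13 * 0.0469 = 3.199 V

3.199 V


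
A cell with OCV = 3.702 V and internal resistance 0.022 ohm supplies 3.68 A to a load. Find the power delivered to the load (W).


Step 1: V_terminal = OCV - I*R = 3.702 - 3.68 * 0.022 = 3.621 V
Step 2: P_out = V_terminal * I = 3.621 * 3.68 = 13.33 W

13.33 W


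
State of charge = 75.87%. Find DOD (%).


DOD = 100 - SOC = 100 - 75.87 = 24.13%

24.13%


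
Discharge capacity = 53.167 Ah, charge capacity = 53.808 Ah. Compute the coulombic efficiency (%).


Coulombic efficiency = 53.167/53.808 * 100% = 98.81%

98.81%


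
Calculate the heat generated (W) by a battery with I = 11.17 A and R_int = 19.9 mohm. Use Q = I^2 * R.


Convert: R = 19.9 mohm = 0.0199 ohm
I^2 = 124.77
Q = 124.77 * 0.0199 = 2.483 W

2.483 W


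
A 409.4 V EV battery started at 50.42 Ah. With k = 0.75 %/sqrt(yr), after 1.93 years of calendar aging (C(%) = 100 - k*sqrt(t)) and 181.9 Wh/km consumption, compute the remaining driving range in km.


Step 1: capacity retention = 100 - 0.75 * sqrt(1.93) = 100 - 0.75 * 1.3892 = 98.958%
Step 2: C_now = 50.42 * 98.958/100 = 49.895 Ah
Step 3: E_pack = V * C_now = 409.4 * 49.895 = 20427 Wh
Step 4: range = E_pack / consumption = 20427 / 181.9 = 112.3 km

112.3 km


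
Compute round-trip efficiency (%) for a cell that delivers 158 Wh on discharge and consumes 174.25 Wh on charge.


eta_e = E_dis / E_chg * 100 = 158 / 174.25 * 100 = 90.67%

90.67%


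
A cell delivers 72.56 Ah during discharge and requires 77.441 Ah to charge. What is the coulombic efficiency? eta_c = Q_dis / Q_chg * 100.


eta_c = Q_dis / Q_chg * 100 = 72.56 / 77.441 * 100 = 93.70%

93.70%


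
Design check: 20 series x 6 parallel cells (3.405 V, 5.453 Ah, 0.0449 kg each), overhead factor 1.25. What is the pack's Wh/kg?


Step 1: V_pack = 20 * 3.405 = 68.1 V
Step 2: C_pack = 6 * 5.453 = 32.718 Ah
Step 3: E_pack = V_pack * C_pack = 68.1 * 32.718 = 2228.1 Wh
Step 4: m_pack = 20 * 6 * 0.0449 * 1.25 = 6.735 kg
Step 5: ED = E_pack / m_pack = 2228.1 / 6.735 = 330.8 Wh/kg

330.8 Wh/kg


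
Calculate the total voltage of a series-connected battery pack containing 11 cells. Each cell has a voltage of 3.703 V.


With 11 cells in series at 3.703 V each, V_pack = 40.733 V

40.733 V


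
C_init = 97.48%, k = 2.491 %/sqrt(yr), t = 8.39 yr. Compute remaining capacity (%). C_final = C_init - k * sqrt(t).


sqrt(t) = sqrt(8.39) = 2.8965
C_final = 97.48 - 2.491 * 2.8965 = 90.26%

90.26%


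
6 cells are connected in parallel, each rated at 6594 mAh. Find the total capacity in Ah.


Convert: C_cell = 6594 mAh = 6.594 Ah
C_total = 6 * 6.594 = 39.564 Ah

39.564 Ah


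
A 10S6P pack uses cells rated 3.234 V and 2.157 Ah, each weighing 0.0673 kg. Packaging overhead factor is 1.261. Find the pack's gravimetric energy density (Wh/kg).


Step 1: V_pack = 10 * 3.234 = 32.34 V
Step 2: C_pack = 6 * 2.157 = 12.942 Ah
Step 3: E_pack = V_pack * C_pack = 32.34 * 12.942 = 418.54 Wh
Step 4: m_pack = 10 * 6 * 0.0673 * 1.261 = 5.0919 kg
Step 5: ED = E_pack / m_pack = 418.54 / 5.0919 = 82.20 Wh/kg

82.20 Wh/kg


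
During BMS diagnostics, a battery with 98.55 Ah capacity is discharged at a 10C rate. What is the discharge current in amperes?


I = C_rate * capacity = 10 * 98.55 = 985.5 A

985.5 A


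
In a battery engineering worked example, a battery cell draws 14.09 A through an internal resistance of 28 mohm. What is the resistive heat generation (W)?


Convert: R = 28 mohm = 0.028 ohm
I^2 = 198.53
Q = 198.53 * 0.028 = 5.559 W

5.559 W


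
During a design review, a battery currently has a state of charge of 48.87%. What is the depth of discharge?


Complement of SOC: DOD = 100% - 48.87% = 51.13%

51.13%


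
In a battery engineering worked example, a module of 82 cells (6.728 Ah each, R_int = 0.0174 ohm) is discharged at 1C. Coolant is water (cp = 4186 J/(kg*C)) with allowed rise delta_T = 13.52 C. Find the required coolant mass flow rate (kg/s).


Step 1: I = 1 * 6.728 = 6.728 A
Step 2: Q_cell = I^2 * R = 6.728^2 * 0.0174 = 0.78763 W
Step 3: Q_total = 82 * 0.78763 = 64.586 W
Step 4: m_dot = Q_total / (cp * dT) = 64.586 / (4186 * 13.52) = 0.001141 kg/s

0.001141 kg/s


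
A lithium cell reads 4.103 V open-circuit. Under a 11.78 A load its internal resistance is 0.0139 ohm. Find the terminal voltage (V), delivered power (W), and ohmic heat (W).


Step 1: V_terminal = OCV - I*R = 4.103 - 11.78 * 0.0139 = 3.9393 V
Step 2: P_out = V_terminal * I = 3.9393 * 11.78 = 46.40 W
Step 3: Q = I^2 * R = 11.78^2 * 0.0139 = 1.929 W

V=3.9393 V, P=46.40 W, Q=1.929 W


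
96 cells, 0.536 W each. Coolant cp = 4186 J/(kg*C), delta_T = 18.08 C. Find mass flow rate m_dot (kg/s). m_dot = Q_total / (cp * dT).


Q_total = 96 * 0.536 = 51.456 W
m_dot = Q_total / (cp * dT) = 51.456 / (4186 * 18.08) = 6.799e-04 kg/s

6.799e-04 kg/s


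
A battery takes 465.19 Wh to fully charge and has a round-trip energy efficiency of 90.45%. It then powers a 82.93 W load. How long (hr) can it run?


Step 1: E_discharge = eta/100 * E_charge = 90.45/100 * 465.19 = 420.76 Wh
Step 2: t = E_discharge / P = 420.76 / 82.93 = 5.074 hr

5.074 hr


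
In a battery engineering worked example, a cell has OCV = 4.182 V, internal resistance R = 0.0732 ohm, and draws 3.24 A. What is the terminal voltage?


IR drop = 3.24 * 0.0732 = 0.23717 V
V = 4.182 - 0.23717 = 3.945 V

3.945 V


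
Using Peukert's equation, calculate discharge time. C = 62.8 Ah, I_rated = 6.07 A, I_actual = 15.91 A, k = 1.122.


Step 1: t_rated = C / I_rated = 62.8 / 6.07 = 10.346 hr
Step 2: ratio = 6.07 / 15.91 = 0.38152
Step 3: ratio^k = 0.38152^1.122 = 0.33921
Step 4: t = t_rated * ratio^k = 10.346 * 0.33921 = 3.509 hr

3.509 hr


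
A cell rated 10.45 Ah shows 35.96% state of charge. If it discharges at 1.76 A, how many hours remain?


Step 1: remaining = SOC/100 * C_total = 35.96/100 * 10.45 = 3.7578 Ah
Step 2: t = remaining / I = 3.7578 / 1.76 = 2.135 hr

2.135 hr


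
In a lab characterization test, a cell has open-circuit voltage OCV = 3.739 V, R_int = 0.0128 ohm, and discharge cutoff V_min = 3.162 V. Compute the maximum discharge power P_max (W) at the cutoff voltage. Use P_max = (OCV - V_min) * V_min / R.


dV = OCV - V_min = 0.577 V (so I_max = dV / R)
P_max = dV * V_min / R = 0.577 * 3.162 / 0.0128 = 142.5 W

142.5 W


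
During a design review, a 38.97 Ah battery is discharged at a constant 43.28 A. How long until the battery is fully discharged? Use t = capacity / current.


t = capacity / current = 38.97 / 43.28 = 0.9004 hr

0.9004 hr


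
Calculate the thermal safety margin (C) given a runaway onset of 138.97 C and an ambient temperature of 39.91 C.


Safety margin = 138.97 C - 39.91 C = 99.06 C

99.06 C


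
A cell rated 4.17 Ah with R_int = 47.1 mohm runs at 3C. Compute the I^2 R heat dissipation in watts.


Convert: R = 47.1 mohm = 0.0471 ohm
Step 1: I = C_rate * capacity = 3 * 4.17 = 12.51 A
Step 2: Q = I^2 * R = 12.51^2 * 0.0471 = 156.5 * 0.0471 = 7.371 W

7.371 W


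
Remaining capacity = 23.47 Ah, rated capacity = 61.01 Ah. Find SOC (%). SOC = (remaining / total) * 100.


SOC% = 23.47 / 61.01 * 100 = 38.47%

38.47%


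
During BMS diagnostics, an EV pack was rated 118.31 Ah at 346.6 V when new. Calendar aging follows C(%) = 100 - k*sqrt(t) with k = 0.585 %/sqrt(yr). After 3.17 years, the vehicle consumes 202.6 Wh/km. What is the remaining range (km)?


Step 1: capacity retention = 100 - 0.585 * sqrt(3.17) = 100 - 0.585 * 1.7804 = 98.958%
Step 2: C_now = 118.31 * 98.958/100 = 117.08 Ah
Step 3: E_pack = V * C_now = 346.6 * 117.08 = 40580 Wh
Step 4: range = E_pack / consumption = 40580 / 202.6 = 200.3 km

200.3 km


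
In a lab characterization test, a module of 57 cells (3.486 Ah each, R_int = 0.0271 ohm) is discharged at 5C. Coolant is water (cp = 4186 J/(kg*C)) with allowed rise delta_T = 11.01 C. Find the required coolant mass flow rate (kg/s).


Step 1: I = 5 * 3.486 = 17.43 A
Step 2: Q_cell = I^2 * R = 17.43^2 * 0.0271 = 8.2331 W
Step 3: Q_total = 57 * 8.2331 = 469.29 W
Step 4: m_dot = Q_total / (cp * dT) = 469.29 / (4186 * 11.01) = 0.01018 kg/s

0.01018 kg/s


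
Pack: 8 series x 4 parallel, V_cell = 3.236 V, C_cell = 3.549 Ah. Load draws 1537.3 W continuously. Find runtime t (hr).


Step 1: E_pack = Ns * V_cell * Np * C_cell = 8 * 3.236 * 4 * 3.549 = 367.51 Wh
Step 2: t = E_pack / P = 367.51 / 1537.3 = 0.2391 hr

0.2391 hr


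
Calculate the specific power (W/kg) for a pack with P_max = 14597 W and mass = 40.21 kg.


SP = P / m = 14597 / 40.21 = 363.0 W/kg

363.0 W/kg


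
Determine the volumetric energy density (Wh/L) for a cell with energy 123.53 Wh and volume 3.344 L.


Volumetric ED = 123.53 Wh / 3.344 L = 36.94 Wh/L

36.94 Wh/L


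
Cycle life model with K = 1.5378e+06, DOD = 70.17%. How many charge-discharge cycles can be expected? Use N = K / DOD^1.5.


Step 1: DOD^1.5 = 70.17^1.5 = 587.8
Step 2: N = 1.5378e+06 / 587.8 = 2616 cycles

2616 cycles


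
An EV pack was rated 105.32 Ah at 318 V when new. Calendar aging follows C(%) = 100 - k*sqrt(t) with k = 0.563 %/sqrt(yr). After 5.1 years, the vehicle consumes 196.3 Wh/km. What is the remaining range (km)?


Step 1: capacity retention = 100 - 0.563 * sqrt(5.1) = 100 - 0.563 * 2.2583 = 98.729%
Step 2: C_now = 105.32 * 98.729/100 = 103.98 Ah
Step 3: E_pack = V * C_now = 318 * 103.98 = 33066 Wh
Step 4: range = E_pack / consumption = 33066 / 196.3 = 168.4 km

168.4 km


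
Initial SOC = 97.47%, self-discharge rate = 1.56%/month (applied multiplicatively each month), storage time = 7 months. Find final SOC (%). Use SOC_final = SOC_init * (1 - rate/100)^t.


decay = (1 - 1.56/100)^7 = 0.89578
SOC_final = 97.47 * 0.89578 = 87.31%

87.31%


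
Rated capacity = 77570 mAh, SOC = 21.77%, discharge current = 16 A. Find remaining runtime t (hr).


Convert: C_total = 77570 mAh = 77.57 Ah
Step 1: remaining = SOC/100 * C_total = 21.77/100 * 77.57 = 16.887 Ah
Step 2: t = remaining / I = 16.887 / 16 = 1.055 hr

1.055 hr


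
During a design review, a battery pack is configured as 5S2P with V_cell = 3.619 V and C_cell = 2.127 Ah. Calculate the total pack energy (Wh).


V_pack = 5 * 3.619 = 18.095 V
C_pack = 2 * 2.127 = 4.254 Ah
E = V_pack * C_pack = 18.095 * 4.254 = 76.98 Wh

76.98 Wh


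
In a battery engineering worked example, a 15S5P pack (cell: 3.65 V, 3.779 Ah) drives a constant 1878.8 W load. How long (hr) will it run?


Step 1: E_pack = Ns * V_cell * Np * C_cell = 15 * 3.65 * 5 * 3.779 = 1034.5 Wh
Step 2: t = E_pack / P = 1034.5 / 1878.8 = 0.5506 hr

0.5506 hr


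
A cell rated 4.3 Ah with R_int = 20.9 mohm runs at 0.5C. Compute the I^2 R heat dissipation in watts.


Convert: R = 20.9 mohm = 0.0209 ohm
Step 1: I = C_rate * capacity = 0.5 * 4.3 = 2.15 A
Step 2: Q = I^2 * R = 2.15^2 * 0.0209 = 4.6225 * 0.0209 = 0.09661 W

0.09661 W


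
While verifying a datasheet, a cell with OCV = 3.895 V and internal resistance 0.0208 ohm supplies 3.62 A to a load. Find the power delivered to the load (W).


Step 1: V_terminal = OCV - I*R = 3.895 - 3.62 * 0.0208 = 3.8197 V
Step 2: P_out = V_terminal * I = 3.8197 * 3.62 = 13.83 W

13.83 W


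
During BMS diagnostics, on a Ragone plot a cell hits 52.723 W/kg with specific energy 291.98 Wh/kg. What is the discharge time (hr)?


t = E / P = 291.98 / 52.723 = 5.538 hr

5.538 hr


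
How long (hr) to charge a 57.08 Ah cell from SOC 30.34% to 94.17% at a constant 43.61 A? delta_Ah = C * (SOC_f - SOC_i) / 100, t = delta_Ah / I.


delta_Ah = 57.08 * (94.17 - 30.34) / 100 = 36.434 Ah
t = delta_Ah / I = 36.434 / 43.61 = 0.8355 hr

0.8355 hr


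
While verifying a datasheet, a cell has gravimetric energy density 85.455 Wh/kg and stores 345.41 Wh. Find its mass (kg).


m = E / ED = 345.41 / 85.455 = 4.042 kg

4.042 kg


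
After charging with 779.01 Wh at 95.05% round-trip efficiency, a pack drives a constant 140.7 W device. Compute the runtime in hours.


Step 1: E_discharge = eta/100 * E_charge = 95.05/100 * 779.01 = 740.45 Wh
Step 2: t = E_discharge / P = 740.45 / 140.7 = 5.263 hr

5.263 hr


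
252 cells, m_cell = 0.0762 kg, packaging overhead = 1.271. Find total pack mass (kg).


Cell mass sum = 252 * 0.0762 = 19.202 kg
With overhead 1.271: m_pack = 19.202 * 1.271 = 24.41 kg

24.41 kg


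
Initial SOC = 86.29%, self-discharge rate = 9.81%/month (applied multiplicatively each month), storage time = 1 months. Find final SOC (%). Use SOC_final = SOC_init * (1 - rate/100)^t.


decay = (1 - 9.81/100)^1 = 0.9019
SOC_final = 86.29 * 0.9019 = 77.82%

77.82%


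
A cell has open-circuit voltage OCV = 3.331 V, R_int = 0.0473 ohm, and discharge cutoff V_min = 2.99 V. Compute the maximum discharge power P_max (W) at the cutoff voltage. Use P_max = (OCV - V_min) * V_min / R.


dV = OCV - V_min = 0.341 V (so I_max = dV / R)
P_max = dV * V_min / R = 0.341 * 2.99 / 0.0473 = 21.56 W

21.56 W


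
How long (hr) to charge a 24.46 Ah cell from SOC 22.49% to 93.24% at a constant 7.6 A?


Step 1: dSOC = 93.24% - 22.49% = 70.75%
Step 2: delta_Ah = 24.46 * 70.75 / 100 = 17.305 Ah
Step 3: t = 17.305 / 7.6 = 2.277 hr

2.277 hr


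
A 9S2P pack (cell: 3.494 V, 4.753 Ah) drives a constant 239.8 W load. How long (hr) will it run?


Step 1: E_pack = Ns * V_cell * Np * C_cell = 9 * 3.494 * 2 * 4.753 = 298.93 Wh
Step 2: t = E_pack / P = 298.93 / 239.8 = 1.247 hr

1.247 hr


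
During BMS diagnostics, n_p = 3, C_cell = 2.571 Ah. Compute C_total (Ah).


Parallel capacities add: 3 * 2.571 Ah = 7.713 Ah

7.713 Ah


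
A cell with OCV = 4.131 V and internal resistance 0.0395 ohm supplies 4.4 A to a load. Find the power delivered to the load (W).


Step 1: V_terminal = OCV - I*R = 4.131 - 4.4 * 0.0395 = 3.9572 V
Step 2: P_out = V_terminal * I = 3.9572 * 4.4 = 17.41 W

17.41 W


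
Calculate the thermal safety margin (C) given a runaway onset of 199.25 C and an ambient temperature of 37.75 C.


margin = T_onset - T_ambient = 199.25 - 37.75 = 161.5 C

161.5 C


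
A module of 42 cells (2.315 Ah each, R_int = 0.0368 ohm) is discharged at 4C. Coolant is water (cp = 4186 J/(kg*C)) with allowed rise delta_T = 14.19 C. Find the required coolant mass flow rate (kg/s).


Step 1: I = 4 * 2.315 = 9.26 A
Step 2: Q_cell = I^2 * R = 9.26^2 * 0.0368 = 3.1555 W
Step 3: Q_total = 42 * 3.1555 = 132.53 W
Step 4: m_dot = Q_total / (cp * dT) = 132.53 / (4186 * 14.19) = 0.002231 kg/s

0.002231 kg/s


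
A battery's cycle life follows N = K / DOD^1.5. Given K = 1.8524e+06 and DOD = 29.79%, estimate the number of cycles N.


DOD^1.5 = 162.59
N = K / DOD^1.5 = 1.8524e+06 / 162.59 = 11390

11390 cycles


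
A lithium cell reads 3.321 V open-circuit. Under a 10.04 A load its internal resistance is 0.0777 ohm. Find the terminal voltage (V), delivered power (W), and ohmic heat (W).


Step 1: V_terminal = OCV - I*R = 3.321 - 10.04 * 0.0777 = 2.5409 V
Step 2: P_out = V_terminal * I = 2.5409 * 10.04 = 25.51 W
Step 3: Q = I^2 * R = 10.04^2 * 0.0777 = 7.832 W

V=2.5409 V, P=25.51 W, Q=7.832 W


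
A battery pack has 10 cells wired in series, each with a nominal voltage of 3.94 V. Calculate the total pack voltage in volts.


With 10 cells in series at 3.94 V each, V_pack = 39.4 V

39.4 V


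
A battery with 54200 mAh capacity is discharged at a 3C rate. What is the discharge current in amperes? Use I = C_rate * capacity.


Convert: capacity = 54200 mAh = 54.2 Ah
At 3C: I = 3 * 54.2 Ah = 162.6 A

162.6 A


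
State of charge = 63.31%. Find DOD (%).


DOD = 100 - SOC = 100 - 63.31 = 36.69%

36.69%


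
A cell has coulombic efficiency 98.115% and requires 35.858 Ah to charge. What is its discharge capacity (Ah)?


Q_dis = eta/100 * Q_chg = 98.115/100 * 35.858 = 35.18 Ah

35.18 Ah


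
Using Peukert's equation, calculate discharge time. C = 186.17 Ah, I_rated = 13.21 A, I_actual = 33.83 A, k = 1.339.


t_rated = C / I_rated = 186.17 / 13.21 = 14.093 hr
(I_rated/I)^k = (0.39048)^1.339 = 0.28389
t = t_rated * (I_rated/I)^k = 14.093 * 0.28389 = 4.001 hr

4.001 hr


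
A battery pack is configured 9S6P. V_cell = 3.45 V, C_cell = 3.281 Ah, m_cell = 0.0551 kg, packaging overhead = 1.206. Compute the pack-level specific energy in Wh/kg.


Step 1: V_pack = 9 * 3.45 = 31.05 V
Step 2: C_pack = 6 * 3.281 = 19.686 Ah
Step 3: E_pack = V_pack * C_pack = 31.05 * 19.686 = 611.25 Wh
Step 4: m_pack = 9 * 6 * 0.0551 * 1.206 = 3.5883 kg
Step 5: ED = E_pack / m_pack = 611.25 / 3.5883 = 170.3 Wh/kg

170.3 Wh/kg


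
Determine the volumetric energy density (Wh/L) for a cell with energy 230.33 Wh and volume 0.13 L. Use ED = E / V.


Volumetric ED = 230.33 Wh / 0.13 L = 1772 Wh/L

1772 Wh/L


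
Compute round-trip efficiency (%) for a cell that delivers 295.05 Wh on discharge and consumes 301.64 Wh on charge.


Round-trip efficiency = 295.05/301.64 * 100% = 97.82%

97.82%


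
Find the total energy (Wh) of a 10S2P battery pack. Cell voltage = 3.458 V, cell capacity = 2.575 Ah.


V_pack = 10 * 3.458 = 34.58 V
C_pack = 2 * 2.575 = 5.15 Ah
E = V_pack * C_pack = 34.58 * 5.15 = 178.1 Wh

178.1 Wh


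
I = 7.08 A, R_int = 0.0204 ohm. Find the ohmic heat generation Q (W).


Q = I^2 * R = 7.08^2 * 0.0204 = 1.023 W

1.023 W


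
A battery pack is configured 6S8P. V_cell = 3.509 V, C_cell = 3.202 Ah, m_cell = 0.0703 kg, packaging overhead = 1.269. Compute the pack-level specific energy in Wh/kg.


Step 1: V_pack = 6 * 3.509 = 21.054 V
Step 2: C_pack = 8 * 3.202 = 25.616 Ah
Step 3: E_pack = V_pack * C_pack = 21.054 * 25.616 = 539.32 Wh
Step 4: m_pack = 6 * 8 * 0.0703 * 1.269 = 4.2821 kg
Step 5: ED = E_pack / m_pack = 539.32 / 4.2821 = 125.9 Wh/kg

125.9 Wh/kg


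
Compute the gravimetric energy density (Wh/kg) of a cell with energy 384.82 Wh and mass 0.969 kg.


Specific energy = 384.82 Wh / 0.969 kg = 397.1 Wh/kg

397.1 Wh/kg


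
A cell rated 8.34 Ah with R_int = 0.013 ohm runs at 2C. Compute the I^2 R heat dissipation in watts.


Step 1: I = C_rate * capacity = 2 * 8.34 = 16.68 A
Step 2: Q = I^2 * R = 16.68^2 * 0.013 = 278.22 * 0.013 = 3.617 W

3.617 W


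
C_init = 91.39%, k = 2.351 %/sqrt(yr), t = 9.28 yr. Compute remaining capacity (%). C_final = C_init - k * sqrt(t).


sqrt(t) = sqrt(9.28) = 3.0463
C_final = 91.39 - 2.351 * 3.0463 = 84.23%

84.23%


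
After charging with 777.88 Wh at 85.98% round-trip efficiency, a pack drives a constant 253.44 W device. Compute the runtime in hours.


Step 1: E_discharge = eta/100 * E_charge = 85.98/100 * 777.88 = 668.82 Wh
Step 2: t = E_discharge / P = 668.82 / 253.44 = 2.639 hr

2.639 hr


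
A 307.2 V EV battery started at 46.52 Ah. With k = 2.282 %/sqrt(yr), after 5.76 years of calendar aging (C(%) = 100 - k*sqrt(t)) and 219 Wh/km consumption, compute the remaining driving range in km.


Step 1: capacity retention = 100 - 2.282 * sqrt(5.76) = 100 - 2.282 * 2.4 = 94.523%
Step 2: C_now = 46.52 * 94.523/100 = 43.972 Ah
Step 3: E_pack = V * C_now = 307.2 * 43.972 = 13508 Wh
Step 4: range = E_pack / consumption = 13508 / 219 = 61.68 km

61.68 km


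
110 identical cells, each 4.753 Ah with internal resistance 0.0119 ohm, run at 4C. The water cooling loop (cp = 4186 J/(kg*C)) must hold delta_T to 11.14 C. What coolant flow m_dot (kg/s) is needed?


Step 1: I = 4 * 4.753 = 19.012 A
Step 2: Q_cell = I^2 * R = 19.012^2 * 0.0119 = 4.3013 W
Step 3: Q_total = 110 * 4.3013 = 473.14 W
Step 4: m_dot = Q_total / (cp * dT) = 473.14 / (4186 * 11.14) = 0.01015 kg/s

0.01015 kg/s


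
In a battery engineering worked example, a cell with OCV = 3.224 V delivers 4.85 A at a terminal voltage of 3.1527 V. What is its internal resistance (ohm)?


R = (OCV - V) / I = (3.224 - 3.1527) / 4.85 = 0.01470 ohm

0.01470 ohm


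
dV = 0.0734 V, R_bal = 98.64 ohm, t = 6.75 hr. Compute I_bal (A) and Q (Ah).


First, Ohm's law: I_bal = 0.0734 V / 98.64 ohm = 7.4412e-04 A
Then Q = I * t = 7.4412e-04 A * 6.75 hr = 0.005023 Ah

I=7.4412e-04 A, Q=0.005023 Ah


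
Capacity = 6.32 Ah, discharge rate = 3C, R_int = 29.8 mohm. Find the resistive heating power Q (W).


Convert: R = 29.8 mohm = 0.0298 ohm
Step 1: I = C_rate * capacity = 3 * 6.32 = 18.96 A
Step 2: Q = I^2 * R = 18.96^2 * 0.0298 = 359.48 * 0.0298 = 10.71 W

10.71 W


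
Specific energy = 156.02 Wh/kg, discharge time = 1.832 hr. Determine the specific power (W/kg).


P_specific = E / t = 156.02 / 1.832 = 85.16 W/kg

85.16 W/kg


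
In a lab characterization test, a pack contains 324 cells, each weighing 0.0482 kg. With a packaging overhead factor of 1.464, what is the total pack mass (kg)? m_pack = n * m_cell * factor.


Cell mass sum = 324 * 0.0482 = 15.617 kg
With overhead 1.464: m_pack = 15.617 * 1.464 = 22.86 kg

22.86 kg


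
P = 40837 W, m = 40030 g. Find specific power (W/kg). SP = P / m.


Convert: m = 40030 g = 40.03 kg
Specific power = 40837 W / 40.03 kg = 1020 W/kg

1020 W/kg


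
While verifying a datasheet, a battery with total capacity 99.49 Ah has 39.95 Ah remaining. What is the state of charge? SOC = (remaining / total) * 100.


SOC% = 39.95 / 99.49 * 100 = 40.15%

40.15%


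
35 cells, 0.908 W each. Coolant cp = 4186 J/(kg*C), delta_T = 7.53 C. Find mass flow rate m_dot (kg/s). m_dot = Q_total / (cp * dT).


Step 1: Total heat Q = 35 * 0.908 W = 31.78 W
Step 2: denom = cp * dT = 4186 * 7.53 = 31521
Step 3: m_dot = 31.78 / 31521 = 0.001008 kg/s

0.001008 kg/s


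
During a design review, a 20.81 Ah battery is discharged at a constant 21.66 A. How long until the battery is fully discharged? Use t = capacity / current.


t = capacity / current = 20.81 / 21.66 = 0.9608 hr

0.9608 hr


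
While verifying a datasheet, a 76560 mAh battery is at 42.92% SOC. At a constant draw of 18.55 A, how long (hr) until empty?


Convert: C_total = 76560 mAh = 76.56 Ah
Step 1: remaining = SOC/100 * C_total = 42.92/100 * 76.56 = 32.86 Ah
Step 2: t = remaining / I = 32.86 / 18.55 = 1.771 hr

1.771 hr


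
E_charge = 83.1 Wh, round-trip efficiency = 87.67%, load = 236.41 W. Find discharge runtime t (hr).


Step 1: E_discharge = eta/100 * E_charge = 87.67/100 * 83.1 = 72.854 Wh
Step 2: t = E_discharge / P = 72.854 / 236.41 = 0.3082 hr

0.3082 hr


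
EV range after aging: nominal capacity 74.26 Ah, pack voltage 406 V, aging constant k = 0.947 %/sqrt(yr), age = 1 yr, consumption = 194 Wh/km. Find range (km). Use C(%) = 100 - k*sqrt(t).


Step 1: capacity retention = 100 - 0.947 * sqrt(1) = 100 - 0.947 * 1 = 99.053%
Step 2: C_now = 74.26 * 99.053/100 = 73.557 Ah
Step 3: E_pack = V * C_now = 406 * 73.557 = 29864 Wh
Step 4: range = E_pack / consumption = 29864 / 194 = 153.9 km

153.9 km


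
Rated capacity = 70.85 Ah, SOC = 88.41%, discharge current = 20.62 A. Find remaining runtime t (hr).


Step 1: remaining = SOC/100 * C_total = 88.41/100 * 70.85 = 62.638 Ah
Step 2: t = remaining / I = 62.638 / 20.62 = 3.038 hr

3.038 hr


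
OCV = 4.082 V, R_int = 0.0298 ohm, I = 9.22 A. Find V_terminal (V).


V = OCV - I*R = 4.082 - 9.22 * 0.0298 = 3.807 V

3.807 V


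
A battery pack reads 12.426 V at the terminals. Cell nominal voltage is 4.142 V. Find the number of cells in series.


Rearranging: n = V_pack / V_cell = 12.426 / 4.142 = 3 cells

3


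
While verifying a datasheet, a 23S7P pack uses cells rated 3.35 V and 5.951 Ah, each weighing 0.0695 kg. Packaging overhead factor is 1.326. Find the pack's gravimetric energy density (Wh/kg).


Step 1: V_pack = 23 * 3.35 = 77.05 V
Step 2: C_pack = 7 * 5.951 = 41.657 Ah
Step 3: E_pack = V_pack * C_pack = 77.05 * 41.657 = 3209.7 Wh
Step 4: m_pack = 23 * 7 * 0.0695 * 1.326 = 14.837 kg
Step 5: ED = E_pack / m_pack = 3209.7 / 14.837 = 216.3 Wh/kg

216.3 Wh/kg
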